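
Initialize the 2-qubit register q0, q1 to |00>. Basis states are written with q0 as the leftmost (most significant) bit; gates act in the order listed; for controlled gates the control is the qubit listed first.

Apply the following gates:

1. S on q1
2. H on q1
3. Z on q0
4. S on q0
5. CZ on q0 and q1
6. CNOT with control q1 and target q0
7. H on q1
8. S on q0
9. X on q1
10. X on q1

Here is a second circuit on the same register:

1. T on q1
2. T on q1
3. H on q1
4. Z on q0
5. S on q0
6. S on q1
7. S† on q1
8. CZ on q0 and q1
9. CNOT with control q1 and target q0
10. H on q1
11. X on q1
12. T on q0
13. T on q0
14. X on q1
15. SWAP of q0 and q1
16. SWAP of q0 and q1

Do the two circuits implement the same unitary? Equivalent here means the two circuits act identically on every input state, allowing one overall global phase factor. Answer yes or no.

Yes: on every input state the two circuits agree up to one overall phase factor.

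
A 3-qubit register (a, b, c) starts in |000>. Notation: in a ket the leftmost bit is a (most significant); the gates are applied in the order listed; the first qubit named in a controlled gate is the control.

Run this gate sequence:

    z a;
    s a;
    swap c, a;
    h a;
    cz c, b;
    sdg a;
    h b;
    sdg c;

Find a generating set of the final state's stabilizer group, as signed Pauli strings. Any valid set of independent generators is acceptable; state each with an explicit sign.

The stabilizer group can be generated by -YII, +IXI, +IIZ, among other valid generating sets.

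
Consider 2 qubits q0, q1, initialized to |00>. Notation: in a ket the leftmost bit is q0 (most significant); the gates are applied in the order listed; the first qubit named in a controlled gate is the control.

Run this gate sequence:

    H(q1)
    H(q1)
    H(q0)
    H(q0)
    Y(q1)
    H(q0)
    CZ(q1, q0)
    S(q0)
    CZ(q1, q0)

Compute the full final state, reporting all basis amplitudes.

After the circuit, the state carries amplitude 0 on |00>, sqrt(2)*I/2 on |01>, 0 on |10>, -sqrt(2)/2 on |11>.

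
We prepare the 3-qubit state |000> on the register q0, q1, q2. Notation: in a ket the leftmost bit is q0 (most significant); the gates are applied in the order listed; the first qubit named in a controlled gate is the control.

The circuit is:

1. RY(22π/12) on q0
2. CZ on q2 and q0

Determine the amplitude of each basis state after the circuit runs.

The final amplitudes are -sqrt(6)/4 - sqrt(2)/4 on |000>, -sqrt(2)/4 + sqrt(6)/4 on |100>, and 0 on every other basis state.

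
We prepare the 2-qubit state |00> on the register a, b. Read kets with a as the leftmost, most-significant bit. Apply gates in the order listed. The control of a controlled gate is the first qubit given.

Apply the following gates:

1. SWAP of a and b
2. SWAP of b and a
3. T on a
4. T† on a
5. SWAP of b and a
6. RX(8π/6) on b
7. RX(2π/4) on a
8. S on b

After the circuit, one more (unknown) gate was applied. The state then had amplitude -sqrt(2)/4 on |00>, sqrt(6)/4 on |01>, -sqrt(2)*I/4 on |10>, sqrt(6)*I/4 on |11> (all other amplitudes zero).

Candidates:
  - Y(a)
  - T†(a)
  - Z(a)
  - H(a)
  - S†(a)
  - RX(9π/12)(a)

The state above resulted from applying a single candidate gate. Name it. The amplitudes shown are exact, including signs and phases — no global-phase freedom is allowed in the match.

The applied gate was Z(a). Key observation: steps 2-5 multiply out to the identity, so the circuit reduces to the remaining gates.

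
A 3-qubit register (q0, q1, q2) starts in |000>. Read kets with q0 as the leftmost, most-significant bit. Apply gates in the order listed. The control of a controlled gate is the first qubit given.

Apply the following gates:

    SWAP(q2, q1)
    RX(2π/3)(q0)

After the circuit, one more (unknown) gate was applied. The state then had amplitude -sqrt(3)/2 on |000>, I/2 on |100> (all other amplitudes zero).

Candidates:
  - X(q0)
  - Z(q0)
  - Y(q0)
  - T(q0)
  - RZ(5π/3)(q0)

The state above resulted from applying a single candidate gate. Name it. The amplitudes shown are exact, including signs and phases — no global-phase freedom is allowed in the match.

The unique candidate consistent with the amplitudes is Y(q0).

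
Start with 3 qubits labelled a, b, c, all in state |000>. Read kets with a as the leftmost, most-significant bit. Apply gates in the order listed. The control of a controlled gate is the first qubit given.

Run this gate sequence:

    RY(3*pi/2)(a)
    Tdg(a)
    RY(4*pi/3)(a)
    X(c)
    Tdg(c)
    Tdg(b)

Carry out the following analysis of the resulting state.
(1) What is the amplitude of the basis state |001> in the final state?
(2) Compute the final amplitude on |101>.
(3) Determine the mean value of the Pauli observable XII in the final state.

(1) |001> carries amplitude -sqrt(2)*exp(3*I*pi/4)/4 + sqrt(6)*I/4 in the final state.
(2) |101> carries amplitude sqrt(2)*I/4 + sqrt(6)*exp(3*I*pi/4)/4 in the final state.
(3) The expectation value of XII is sqrt(2)/4.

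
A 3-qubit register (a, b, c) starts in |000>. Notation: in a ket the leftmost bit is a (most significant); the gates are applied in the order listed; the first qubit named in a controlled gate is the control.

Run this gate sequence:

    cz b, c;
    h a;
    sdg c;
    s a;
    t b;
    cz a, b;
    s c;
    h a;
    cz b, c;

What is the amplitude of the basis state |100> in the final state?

|100> carries amplitude 1/2 - I/2 in the final state.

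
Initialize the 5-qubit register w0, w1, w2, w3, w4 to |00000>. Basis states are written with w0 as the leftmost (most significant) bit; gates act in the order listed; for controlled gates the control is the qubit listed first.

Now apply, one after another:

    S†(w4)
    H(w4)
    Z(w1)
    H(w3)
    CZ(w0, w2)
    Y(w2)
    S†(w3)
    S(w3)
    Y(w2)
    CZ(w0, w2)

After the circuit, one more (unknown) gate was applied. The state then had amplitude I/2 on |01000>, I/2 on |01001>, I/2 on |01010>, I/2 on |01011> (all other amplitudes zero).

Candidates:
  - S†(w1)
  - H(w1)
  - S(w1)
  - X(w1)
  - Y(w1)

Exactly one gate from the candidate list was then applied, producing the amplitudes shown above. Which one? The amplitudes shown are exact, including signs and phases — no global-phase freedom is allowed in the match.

It was Y(w1) that produced the state shown. Key observation: steps 5-10 multiply out to the identity, so the circuit reduces to the remaining gates.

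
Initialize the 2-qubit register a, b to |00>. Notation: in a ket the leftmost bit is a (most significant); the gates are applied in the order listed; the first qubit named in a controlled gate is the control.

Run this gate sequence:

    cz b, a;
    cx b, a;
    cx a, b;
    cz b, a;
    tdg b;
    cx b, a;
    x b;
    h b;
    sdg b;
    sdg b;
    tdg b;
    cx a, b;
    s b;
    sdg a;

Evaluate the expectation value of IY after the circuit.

The observable IY averages to sqrt(2)/2.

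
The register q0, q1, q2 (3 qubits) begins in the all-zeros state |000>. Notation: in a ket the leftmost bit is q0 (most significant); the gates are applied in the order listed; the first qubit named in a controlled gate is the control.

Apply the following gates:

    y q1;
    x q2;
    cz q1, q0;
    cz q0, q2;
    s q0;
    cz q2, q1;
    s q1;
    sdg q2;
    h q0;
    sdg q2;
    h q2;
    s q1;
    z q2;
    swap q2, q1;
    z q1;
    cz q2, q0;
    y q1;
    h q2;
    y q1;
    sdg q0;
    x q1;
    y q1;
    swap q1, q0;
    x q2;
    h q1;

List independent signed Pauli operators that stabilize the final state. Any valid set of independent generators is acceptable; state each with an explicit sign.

The final state is stabilized by the group generated by +XII, -IYI, -IIX; other independent generating sets are equally valid.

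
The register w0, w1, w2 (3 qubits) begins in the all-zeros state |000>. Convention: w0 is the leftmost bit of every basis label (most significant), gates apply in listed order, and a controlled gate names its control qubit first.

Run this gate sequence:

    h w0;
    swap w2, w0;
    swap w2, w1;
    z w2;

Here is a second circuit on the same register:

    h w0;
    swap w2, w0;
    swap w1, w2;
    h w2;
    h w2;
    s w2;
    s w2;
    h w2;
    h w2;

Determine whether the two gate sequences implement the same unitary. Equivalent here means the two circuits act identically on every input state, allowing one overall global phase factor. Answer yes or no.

Yes — the two circuits implement the same unitary up to a global phase.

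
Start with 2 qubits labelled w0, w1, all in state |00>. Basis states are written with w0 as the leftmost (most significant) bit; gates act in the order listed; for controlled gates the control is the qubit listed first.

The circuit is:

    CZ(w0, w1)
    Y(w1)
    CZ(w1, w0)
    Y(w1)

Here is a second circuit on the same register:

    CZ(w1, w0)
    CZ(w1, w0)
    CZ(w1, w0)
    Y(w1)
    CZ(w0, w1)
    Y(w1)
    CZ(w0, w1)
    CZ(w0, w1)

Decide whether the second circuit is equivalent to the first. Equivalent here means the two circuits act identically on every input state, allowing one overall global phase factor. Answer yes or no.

Yes, they are equivalent — the unitaries differ by at most a global phase.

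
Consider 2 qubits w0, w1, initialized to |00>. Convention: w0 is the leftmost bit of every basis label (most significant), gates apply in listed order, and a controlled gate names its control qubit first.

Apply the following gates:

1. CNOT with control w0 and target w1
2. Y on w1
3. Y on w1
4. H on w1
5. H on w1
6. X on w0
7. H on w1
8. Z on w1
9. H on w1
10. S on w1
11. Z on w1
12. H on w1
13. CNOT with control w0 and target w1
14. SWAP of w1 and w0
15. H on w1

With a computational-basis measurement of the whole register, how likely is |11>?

The probability of measuring |11> is 1/4.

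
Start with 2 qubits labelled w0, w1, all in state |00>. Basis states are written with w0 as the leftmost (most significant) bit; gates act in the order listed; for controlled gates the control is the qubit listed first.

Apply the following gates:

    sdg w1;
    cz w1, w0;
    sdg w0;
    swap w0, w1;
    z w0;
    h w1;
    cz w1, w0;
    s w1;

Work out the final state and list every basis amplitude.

The resulting statevector has amplitude sqrt(2)/2 on |00>, sqrt(2)*I/2 on |01>, 0 on |10>, 0 on |11>.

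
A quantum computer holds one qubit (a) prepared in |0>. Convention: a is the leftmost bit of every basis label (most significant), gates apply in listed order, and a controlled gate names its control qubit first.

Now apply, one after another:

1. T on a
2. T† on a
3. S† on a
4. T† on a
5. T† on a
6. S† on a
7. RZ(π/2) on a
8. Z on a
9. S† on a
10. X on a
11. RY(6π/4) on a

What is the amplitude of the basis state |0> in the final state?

The amplitude on |0> is sqrt(2)*exp(3*I*pi/4)/2.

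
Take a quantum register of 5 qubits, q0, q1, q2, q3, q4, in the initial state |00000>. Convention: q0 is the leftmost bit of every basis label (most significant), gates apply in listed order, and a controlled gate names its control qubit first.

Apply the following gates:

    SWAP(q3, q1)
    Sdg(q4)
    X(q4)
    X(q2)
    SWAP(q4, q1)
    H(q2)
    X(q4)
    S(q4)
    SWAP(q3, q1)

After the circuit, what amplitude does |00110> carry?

|00110> carries amplitude 0 in the final state.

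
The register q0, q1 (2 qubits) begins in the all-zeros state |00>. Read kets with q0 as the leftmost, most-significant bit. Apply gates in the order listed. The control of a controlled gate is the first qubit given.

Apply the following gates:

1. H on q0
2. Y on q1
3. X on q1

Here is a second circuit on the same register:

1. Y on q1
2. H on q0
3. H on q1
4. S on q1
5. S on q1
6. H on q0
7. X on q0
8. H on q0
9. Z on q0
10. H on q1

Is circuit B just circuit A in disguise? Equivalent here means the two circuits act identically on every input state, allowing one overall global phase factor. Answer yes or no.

Yes, they are equivalent — the unitaries differ by at most a global phase.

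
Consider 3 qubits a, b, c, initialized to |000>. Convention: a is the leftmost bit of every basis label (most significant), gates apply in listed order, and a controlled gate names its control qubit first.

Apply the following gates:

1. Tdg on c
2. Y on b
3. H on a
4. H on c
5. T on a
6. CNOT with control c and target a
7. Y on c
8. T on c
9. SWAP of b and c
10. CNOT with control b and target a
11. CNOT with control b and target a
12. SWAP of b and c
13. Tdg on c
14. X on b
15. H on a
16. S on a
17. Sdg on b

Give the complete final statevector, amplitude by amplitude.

After the circuit, the state carries amplitude sqrt(2)*(1 + exp(I*pi/4))/4 on |000>, sqrt(2)*(-1 - exp(I*pi/4))/4 on |001>, 0 on |010>, 0 on |011>, sqrt(2)*(-I + exp(3*I*pi/4))/4 on |100>, sqrt(2)*(-I + exp(3*I*pi/4))/4 on |101>, 0 on |110>, 0 on |111>. Key observation: steps 8-13 multiply out to the identity, so the circuit reduces to the remaining gates.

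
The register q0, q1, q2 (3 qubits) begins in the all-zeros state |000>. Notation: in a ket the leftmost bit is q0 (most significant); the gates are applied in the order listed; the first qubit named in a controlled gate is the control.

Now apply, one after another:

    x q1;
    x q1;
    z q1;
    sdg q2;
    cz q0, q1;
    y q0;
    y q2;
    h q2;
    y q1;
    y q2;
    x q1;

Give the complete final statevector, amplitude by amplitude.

After the circuit, the state carries amplitude sqrt(2)/2 on |100>, sqrt(2)/2 on |101>, and 0 on every other basis state.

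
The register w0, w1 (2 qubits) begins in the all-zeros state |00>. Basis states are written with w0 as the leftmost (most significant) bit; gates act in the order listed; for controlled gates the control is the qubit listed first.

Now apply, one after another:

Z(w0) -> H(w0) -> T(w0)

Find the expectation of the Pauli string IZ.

The observable IZ averages to 1.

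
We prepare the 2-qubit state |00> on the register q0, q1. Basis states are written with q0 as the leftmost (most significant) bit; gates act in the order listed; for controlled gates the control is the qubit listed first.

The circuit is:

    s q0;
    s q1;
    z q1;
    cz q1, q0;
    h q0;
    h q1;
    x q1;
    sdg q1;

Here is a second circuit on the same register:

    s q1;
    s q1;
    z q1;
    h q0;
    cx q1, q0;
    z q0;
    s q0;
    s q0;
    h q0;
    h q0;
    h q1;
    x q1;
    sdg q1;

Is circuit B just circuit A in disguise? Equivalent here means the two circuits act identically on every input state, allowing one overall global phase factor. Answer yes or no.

No, they are not equivalent — no single phase factor reconciles the two unitaries.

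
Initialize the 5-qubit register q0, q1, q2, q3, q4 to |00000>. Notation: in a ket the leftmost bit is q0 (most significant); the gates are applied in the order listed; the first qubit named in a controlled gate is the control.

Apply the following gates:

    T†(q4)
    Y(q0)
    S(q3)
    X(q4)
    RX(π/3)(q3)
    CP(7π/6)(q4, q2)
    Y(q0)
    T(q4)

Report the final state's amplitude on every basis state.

After the circuit, the state carries amplitude sqrt(3)*exp(I*pi/4)/2 on |00001>, -exp(3*I*pi/4)/2 on |00011>, and 0 on every other basis state.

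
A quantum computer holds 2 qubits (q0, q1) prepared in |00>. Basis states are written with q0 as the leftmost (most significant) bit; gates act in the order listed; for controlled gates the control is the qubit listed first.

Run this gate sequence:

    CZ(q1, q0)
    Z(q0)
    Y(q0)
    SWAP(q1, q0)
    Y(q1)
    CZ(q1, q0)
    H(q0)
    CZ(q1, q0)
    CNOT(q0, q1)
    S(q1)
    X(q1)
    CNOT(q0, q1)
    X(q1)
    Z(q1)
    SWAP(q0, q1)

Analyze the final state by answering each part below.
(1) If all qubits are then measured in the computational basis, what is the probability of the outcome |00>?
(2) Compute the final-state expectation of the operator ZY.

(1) Outcome |00> occurs with probability 1/2.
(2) The observable ZY averages to 1.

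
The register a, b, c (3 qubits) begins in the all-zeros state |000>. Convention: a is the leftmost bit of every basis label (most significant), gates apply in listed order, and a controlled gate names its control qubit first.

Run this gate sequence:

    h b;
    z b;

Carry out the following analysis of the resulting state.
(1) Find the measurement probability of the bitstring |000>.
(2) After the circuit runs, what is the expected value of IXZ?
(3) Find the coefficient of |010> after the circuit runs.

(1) Outcome |000> occurs with probability 1/2.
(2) The expectation value of IXZ is -1.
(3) |010> carries amplitude -sqrt(2)/2 in the final state.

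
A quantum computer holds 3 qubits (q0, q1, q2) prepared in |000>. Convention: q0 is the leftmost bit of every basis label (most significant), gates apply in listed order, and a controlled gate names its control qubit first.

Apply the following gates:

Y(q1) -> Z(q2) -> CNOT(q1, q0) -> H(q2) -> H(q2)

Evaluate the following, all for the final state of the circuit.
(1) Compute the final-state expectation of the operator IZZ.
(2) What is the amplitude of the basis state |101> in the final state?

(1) In the final state, IZZ has expectation -1. Key observation: gates 4-5 undo each other exactly, leaving only the rest of the circuit to track.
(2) |101> carries amplitude 0 in the final state.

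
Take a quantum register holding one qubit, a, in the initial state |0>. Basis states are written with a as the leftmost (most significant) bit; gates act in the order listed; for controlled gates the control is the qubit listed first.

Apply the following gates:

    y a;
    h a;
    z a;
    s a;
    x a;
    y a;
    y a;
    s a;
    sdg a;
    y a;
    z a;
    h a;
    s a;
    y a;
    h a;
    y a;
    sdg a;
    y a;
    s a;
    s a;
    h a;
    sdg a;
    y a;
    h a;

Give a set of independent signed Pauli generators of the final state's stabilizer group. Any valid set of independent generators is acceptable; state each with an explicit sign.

One valid set of independent stabilizer generators is -Y (any independent generating set of the same group is equally correct).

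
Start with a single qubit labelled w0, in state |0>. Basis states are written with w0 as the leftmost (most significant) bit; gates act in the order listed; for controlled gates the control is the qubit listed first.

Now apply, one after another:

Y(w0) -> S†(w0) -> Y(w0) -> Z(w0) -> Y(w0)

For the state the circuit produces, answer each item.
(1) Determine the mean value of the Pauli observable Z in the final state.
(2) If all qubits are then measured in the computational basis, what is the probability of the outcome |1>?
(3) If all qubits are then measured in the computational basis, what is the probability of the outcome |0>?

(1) The observable Z averages to -1.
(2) A full measurement returns |1> with probability 1.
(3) Outcome |0> occurs with probability 0.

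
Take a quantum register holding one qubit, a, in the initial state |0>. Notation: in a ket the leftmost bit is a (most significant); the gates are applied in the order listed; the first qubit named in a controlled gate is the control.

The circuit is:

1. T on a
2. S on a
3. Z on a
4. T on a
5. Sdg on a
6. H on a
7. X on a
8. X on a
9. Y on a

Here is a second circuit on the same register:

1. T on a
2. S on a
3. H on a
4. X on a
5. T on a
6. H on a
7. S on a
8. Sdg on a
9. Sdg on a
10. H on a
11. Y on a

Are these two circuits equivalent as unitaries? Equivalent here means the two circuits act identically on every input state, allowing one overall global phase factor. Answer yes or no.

No, they are not equivalent — no single phase factor reconciles the two unitaries.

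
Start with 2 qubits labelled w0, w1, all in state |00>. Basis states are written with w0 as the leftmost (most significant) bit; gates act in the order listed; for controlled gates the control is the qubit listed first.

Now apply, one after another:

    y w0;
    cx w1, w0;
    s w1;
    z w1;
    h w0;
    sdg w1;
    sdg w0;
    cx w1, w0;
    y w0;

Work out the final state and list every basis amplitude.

The final amplitudes are sqrt(2)*I/2 on |00>, 0 on |01>, -sqrt(2)/2 on |10>, 0 on |11>.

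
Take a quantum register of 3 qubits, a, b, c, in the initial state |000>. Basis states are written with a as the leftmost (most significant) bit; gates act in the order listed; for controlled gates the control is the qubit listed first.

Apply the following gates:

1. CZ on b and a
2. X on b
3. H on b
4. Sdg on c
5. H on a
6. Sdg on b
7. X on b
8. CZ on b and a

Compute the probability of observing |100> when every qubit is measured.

Outcome |100> occurs with probability 1/4.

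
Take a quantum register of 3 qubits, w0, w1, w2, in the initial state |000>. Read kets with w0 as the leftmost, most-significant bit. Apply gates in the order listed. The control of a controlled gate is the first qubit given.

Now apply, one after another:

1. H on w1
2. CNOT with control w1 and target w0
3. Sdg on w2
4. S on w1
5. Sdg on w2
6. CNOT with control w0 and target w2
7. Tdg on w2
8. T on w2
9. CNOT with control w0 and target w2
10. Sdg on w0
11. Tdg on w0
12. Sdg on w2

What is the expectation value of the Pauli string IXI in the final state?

The observable IXI averages to 0. Key observation: gates 6-9 undo each other exactly, leaving only the rest of the circuit to track.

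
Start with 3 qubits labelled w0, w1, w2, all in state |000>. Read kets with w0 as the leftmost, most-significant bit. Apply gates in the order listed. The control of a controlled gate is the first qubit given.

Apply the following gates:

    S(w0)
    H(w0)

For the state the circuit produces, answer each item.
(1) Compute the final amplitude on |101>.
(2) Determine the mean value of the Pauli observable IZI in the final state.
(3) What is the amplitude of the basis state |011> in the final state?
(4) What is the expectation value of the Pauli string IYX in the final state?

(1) The final state's coefficient on |101> equals 0.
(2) In the final state, IZI has expectation 1.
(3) |011> carries amplitude 0 in the final state.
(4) The expectation value of IYX is 0.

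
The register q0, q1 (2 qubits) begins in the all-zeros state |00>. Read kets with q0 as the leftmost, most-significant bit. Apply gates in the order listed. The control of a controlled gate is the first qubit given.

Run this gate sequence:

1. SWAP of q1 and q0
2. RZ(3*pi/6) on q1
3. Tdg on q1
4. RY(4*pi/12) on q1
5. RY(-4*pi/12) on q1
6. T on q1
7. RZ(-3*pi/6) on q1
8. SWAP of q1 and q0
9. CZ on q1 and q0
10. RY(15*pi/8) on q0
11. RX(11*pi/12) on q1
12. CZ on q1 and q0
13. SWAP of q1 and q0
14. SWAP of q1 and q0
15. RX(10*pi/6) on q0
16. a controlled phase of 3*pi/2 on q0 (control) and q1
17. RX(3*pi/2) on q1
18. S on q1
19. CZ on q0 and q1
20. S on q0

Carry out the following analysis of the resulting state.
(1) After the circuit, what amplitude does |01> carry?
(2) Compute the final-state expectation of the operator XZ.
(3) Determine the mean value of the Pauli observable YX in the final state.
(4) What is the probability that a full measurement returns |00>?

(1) The amplitude on |01> is -3*sqrt(2)*sqrt(sqrt(2)/4 + 1/2)*cos(pi/16)/8 - 3*sqrt(2)*sqrt(1/2 - sqrt(2)/4)*cos(pi/16)/8 - sqrt(6)*sqrt(1/2 - sqrt(2)/4)*cos(pi/16)/8 + sqrt(6)*sqrt(sqrt(2)/4 + 1/2)*cos(pi/16)/8 - sqrt(6)*I*sqrt(sqrt(2)/4 + 1/2)*sin(pi/16)/8 - sqrt(2)*I*sqrt(sqrt(2)/4 + 1/2)*sin(pi/16)/8 - sqrt(2)*I*sqrt(1/2 - sqrt(2)/4)*sin(pi/16)/8 + sqrt(6)*I*sqrt(1/2 - sqrt(2)/4)*sin(pi/16)/8. Key observation: gates 1-8 undo each other exactly, leaving only the rest of the circuit to track.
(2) The expectation value of XZ is -sqrt(3)*cos(pi/16)**2/4 - 3*sqrt(1/2 - sqrt(2)/4)*sqrt(sqrt(2)/4 + 1/2)*sin(pi/16)**2/4 - sqrt(6)*sin(pi/16)**2/16 + sqrt(3)*sin(pi/16)**2/4 + sqrt(2)*sin(pi/16)*cos(pi/16)/4 + sqrt(3)*sqrt(1/2 - sqrt(2)/4)*sqrt(sqrt(2)/4 + 1/2)*sin(pi/16)*cos(pi/16) + sqrt(6)*cos(pi/16)**2/16 + sin(pi/16)*cos(pi/16) + 3*sqrt(1/2 - sqrt(2)/4)*sqrt(sqrt(2)/4 + 1/2)*cos(pi/16)**2/4.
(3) In the final state, YX has expectation -3*sqrt(2)*cos(pi/16)**2/16 - sqrt(6)*sin(pi/16)*cos(pi/16)/8 - 3*sqrt(2)*sin(pi/16)**2/16 + sqrt(3)*sqrt(1/2 - sqrt(2)/4)*sqrt(sqrt(2)/4 + 1/2)*sin(pi/16)**2/4 + sqrt(1/2 - sqrt(2)/4)*sqrt(sqrt(2)/4 + 1/2)*sin(pi/16)*cos(pi/16)/2 + sqrt(3)*sqrt(1/2 - sqrt(2)/4)*sqrt(sqrt(2)/4 + 1/2)*cos(pi/16)**2/4.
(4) The probability of measuring |00> is -3*sqrt(1/2 - sqrt(2)/4)*sqrt(sqrt(2)/4 + 1/2)*cos(pi/16)**2/8 - sqrt(6)*sin(pi/16)**2/32 + sqrt(1/2 - sqrt(2)/4)*sqrt(sqrt(2)/4 + 1/2)*sin(pi/16)**2/8 + sin(pi/16)**2/8 + 3*sqrt(6)*cos(pi/16)**2/32 + 3*cos(pi/16)**2/8.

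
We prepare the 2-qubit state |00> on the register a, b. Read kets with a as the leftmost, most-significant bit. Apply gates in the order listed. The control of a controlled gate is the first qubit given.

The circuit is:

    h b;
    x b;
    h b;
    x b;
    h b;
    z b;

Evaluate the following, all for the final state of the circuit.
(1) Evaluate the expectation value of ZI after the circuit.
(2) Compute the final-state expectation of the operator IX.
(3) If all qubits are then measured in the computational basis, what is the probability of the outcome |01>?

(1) The expectation value of ZI is 1. Key observation: gates 3-6 undo each other exactly, leaving only the rest of the circuit to track.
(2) The observable IX averages to 1.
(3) A full measurement returns |01> with probability 1/2.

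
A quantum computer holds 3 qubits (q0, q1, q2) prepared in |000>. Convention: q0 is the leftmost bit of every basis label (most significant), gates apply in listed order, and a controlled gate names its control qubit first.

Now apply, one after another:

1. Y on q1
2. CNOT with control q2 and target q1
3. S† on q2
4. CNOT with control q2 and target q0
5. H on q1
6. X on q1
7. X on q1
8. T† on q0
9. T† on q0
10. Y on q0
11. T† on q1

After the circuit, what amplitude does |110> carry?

|110> carries amplitude -sqrt(2)*exp(3*I*pi/4)/2 in the final state.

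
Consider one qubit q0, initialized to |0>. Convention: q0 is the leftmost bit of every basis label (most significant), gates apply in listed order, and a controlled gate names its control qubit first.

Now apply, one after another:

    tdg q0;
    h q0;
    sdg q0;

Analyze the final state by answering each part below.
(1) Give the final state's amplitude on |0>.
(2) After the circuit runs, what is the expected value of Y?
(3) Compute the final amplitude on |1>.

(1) |0> carries amplitude sqrt(2)/2 in the final state.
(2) The observable Y averages to -1.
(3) |1> carries amplitude -sqrt(2)*I/2 in the final state.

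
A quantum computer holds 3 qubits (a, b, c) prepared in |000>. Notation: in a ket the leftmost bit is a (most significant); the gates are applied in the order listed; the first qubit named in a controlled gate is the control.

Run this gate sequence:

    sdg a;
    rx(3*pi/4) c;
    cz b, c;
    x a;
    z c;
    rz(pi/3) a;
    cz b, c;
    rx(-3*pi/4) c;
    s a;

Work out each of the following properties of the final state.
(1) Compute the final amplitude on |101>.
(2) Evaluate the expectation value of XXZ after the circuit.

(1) |101> carries amplitude -sqrt(2)*exp(I*pi/6)/2 in the final state.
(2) The expectation value of XXZ is 0.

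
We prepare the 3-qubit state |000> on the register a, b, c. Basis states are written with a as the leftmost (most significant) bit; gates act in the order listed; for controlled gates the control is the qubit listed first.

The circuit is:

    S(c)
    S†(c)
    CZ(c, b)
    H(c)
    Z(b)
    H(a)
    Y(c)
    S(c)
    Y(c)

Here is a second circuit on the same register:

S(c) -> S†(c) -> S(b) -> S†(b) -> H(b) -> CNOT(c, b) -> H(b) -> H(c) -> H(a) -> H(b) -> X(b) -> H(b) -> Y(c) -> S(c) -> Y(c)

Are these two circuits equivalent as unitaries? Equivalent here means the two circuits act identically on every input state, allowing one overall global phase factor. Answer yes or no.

Yes, they are equivalent — the unitaries differ by at most a global phase.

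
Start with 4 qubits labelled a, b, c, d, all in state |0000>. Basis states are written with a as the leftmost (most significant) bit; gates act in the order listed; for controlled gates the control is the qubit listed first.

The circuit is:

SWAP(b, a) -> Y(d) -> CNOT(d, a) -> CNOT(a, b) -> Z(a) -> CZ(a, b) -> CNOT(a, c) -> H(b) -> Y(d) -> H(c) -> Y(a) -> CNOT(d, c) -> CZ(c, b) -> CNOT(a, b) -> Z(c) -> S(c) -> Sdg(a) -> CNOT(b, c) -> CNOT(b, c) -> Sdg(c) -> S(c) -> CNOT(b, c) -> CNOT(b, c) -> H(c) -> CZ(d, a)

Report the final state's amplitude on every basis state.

After the circuit, the state carries amplitude sqrt(2)*(1 - I)/4 on |0000>, sqrt(2)*(-1 - I)/4 on |0010>, sqrt(2)*(1 + I)/4 on |0100>, sqrt(2)*(-1 + I)/4 on |0110>, and 0 on every other basis state. Key observation: gates 18-23 undo each other exactly, leaving only the rest of the circuit to track.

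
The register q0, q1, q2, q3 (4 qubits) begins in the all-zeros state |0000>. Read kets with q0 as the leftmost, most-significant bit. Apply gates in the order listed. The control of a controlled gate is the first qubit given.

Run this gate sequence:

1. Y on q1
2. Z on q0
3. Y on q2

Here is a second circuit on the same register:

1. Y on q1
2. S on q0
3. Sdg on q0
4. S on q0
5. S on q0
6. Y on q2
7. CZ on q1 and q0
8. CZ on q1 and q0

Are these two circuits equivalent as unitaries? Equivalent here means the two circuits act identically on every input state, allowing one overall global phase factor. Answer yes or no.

Yes, they are equivalent — the unitaries differ by at most a global phase.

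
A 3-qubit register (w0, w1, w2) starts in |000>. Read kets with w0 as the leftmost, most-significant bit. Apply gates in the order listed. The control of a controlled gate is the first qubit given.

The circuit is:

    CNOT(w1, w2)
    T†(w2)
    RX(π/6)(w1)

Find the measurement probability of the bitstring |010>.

Outcome |010> occurs with probability 1/2 - sqrt(3)/4.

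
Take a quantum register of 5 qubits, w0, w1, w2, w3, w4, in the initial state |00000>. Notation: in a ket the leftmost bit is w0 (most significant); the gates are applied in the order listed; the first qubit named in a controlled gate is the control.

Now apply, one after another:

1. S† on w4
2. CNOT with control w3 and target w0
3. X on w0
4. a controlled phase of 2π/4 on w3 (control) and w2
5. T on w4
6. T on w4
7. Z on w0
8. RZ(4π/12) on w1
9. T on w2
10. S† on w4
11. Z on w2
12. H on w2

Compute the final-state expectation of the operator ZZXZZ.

The expectation value of ZZXZZ is -1.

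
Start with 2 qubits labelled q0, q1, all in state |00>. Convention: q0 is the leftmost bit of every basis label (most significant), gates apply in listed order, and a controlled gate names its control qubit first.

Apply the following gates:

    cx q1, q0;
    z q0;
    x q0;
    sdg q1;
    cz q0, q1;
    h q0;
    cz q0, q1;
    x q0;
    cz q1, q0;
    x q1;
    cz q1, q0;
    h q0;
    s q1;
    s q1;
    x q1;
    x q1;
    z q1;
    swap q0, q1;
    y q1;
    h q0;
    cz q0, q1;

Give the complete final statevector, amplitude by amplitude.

After the circuit, the state carries amplitude 0 on |00>, -sqrt(2)*I/2 on |01>, 0 on |10>, -sqrt(2)*I/2 on |11>.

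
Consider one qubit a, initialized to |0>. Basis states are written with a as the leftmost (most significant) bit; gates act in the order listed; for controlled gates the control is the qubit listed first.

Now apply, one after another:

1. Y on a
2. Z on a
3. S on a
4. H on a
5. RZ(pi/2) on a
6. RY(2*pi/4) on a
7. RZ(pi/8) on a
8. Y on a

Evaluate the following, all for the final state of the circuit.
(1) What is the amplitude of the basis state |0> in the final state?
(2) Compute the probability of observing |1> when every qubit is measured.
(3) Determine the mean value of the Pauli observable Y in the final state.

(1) The final state's coefficient on |0> equals (1 + I)*exp(13*I*pi/16)/2.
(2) Outcome |1> occurs with probability 1/2.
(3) In the final state, Y has expectation (-1 + exp(3*I*pi/4))*exp(I*pi/8)/2.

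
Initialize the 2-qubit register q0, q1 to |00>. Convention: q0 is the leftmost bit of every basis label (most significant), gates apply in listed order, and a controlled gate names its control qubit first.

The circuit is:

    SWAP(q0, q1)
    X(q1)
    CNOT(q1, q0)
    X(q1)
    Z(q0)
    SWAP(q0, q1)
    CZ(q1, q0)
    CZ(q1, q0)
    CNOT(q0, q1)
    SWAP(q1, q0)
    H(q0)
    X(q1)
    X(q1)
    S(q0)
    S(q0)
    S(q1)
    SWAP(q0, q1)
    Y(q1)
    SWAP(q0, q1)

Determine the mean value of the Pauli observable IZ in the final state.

The observable IZ averages to 1.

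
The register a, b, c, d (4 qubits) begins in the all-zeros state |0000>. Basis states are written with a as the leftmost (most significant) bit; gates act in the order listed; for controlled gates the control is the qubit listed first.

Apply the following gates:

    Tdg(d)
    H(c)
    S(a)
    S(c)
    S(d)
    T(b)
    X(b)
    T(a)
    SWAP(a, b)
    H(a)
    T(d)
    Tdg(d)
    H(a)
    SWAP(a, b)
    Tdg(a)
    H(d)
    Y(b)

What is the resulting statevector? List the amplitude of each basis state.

After the circuit, the state carries amplitude -I/2 on |0000>, -I/2 on |0001>, 1/2 on |0010>, 1/2 on |0011>, and 0 on every other basis state. Key observation: steps 8-15 multiply out to the identity, so the circuit reduces to the remaining gates.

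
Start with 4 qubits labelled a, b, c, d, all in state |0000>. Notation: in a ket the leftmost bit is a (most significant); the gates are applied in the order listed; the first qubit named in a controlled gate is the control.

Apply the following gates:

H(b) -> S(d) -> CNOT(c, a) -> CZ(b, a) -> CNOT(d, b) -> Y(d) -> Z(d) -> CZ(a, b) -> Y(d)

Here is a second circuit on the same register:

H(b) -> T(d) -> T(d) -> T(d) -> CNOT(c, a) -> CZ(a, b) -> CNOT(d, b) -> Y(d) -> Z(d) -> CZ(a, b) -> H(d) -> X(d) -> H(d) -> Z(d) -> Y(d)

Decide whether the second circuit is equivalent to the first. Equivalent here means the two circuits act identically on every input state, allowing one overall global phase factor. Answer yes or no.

No: there is an input state on which the two circuits produce genuinely different outputs (not merely differing by a phase).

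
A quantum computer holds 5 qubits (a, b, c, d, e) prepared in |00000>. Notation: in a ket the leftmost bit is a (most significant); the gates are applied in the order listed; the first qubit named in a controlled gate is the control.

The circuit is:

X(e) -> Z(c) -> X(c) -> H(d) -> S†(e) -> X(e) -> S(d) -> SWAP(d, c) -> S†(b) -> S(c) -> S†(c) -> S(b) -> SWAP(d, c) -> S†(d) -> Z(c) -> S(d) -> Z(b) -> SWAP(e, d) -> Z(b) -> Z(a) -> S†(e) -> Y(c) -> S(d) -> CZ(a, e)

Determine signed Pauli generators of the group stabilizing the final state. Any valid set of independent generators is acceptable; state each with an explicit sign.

The final state is stabilized by the group generated by +IIIIX, +ZIIII, +IZIII, +IIZII, +IIIZI; other independent generating sets are equally valid. Key observation: steps 7-14 multiply out to the identity, so the circuit reduces to the remaining gates.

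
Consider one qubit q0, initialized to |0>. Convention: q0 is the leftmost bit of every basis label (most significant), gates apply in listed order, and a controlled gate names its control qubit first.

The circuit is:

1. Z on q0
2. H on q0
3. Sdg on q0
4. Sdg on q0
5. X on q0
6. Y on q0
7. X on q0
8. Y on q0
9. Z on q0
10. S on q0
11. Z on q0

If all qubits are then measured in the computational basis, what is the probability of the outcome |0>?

The probability of measuring |0> is 1/2.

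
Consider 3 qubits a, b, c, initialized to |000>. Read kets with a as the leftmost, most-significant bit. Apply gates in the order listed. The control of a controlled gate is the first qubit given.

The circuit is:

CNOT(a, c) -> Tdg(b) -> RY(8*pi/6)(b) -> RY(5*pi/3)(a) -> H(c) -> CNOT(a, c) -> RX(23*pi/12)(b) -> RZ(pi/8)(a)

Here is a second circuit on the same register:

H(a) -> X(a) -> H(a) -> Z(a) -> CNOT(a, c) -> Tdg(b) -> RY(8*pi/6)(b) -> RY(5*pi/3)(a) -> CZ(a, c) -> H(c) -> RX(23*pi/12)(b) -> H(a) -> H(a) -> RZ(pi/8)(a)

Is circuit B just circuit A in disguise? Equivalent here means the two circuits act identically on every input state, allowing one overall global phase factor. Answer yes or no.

Yes, they are equivalent — the unitaries differ by at most a global phase.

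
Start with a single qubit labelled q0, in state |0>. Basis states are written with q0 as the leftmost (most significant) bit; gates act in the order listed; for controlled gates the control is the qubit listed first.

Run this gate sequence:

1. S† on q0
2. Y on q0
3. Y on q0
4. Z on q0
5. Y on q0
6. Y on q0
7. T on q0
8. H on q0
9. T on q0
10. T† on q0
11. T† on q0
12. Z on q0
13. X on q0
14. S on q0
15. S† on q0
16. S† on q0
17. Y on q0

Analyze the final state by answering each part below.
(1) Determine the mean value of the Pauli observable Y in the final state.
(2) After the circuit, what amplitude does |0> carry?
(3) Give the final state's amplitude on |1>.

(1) The observable Y averages to sqrt(2)/2.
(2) The final state's coefficient on |0> equals -sqrt(2)/2.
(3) The final state's coefficient on |1> equals -sqrt(2)*exp(I*pi/4)/2.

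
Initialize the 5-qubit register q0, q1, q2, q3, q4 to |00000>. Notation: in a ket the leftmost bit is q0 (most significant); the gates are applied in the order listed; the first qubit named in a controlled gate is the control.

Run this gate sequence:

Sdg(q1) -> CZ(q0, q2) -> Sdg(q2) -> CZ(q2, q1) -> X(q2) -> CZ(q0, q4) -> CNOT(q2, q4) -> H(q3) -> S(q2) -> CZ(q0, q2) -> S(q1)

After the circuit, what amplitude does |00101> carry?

The amplitude on |00101> is sqrt(2)*I/2.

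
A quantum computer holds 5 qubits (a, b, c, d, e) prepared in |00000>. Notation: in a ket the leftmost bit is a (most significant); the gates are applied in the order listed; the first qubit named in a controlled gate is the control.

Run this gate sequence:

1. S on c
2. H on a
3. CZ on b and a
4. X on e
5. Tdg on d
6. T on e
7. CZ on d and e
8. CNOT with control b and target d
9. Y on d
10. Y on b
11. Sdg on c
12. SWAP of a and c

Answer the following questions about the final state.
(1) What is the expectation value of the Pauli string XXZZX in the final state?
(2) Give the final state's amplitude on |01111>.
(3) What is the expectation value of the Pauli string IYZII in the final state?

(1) In the final state, XXZZX has expectation 0.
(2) |01111> carries amplitude -sqrt(2)*exp(I*pi/4)/2 in the final state.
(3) In the final state, IYZII has expectation 0.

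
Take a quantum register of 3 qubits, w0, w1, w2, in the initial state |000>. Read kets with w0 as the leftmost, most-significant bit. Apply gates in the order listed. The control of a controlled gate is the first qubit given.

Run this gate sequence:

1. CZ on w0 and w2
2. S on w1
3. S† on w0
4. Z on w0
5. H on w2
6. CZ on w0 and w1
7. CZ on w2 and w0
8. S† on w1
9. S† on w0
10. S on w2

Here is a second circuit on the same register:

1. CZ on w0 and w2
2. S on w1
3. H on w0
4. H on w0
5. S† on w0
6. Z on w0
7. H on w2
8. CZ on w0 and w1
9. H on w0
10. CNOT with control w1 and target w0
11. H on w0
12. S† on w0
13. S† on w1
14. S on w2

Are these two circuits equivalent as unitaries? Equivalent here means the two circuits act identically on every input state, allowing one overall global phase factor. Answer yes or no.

No, they are not equivalent — no single phase factor reconciles the two unitaries.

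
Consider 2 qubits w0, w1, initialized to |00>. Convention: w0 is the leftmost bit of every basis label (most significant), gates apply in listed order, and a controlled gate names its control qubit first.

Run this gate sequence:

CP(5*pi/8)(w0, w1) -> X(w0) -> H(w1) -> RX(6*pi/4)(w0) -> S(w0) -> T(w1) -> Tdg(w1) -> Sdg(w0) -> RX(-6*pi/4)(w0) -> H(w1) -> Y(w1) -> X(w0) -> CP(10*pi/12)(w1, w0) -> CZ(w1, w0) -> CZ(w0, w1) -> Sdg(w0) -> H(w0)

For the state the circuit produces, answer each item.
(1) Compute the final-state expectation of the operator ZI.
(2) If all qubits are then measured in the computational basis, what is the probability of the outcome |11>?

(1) The expectation value of ZI is 0. Key observation: steps 3-10 multiply out to the identity, so the circuit reduces to the remaining gates.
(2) The probability of measuring |11> is 1/2.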